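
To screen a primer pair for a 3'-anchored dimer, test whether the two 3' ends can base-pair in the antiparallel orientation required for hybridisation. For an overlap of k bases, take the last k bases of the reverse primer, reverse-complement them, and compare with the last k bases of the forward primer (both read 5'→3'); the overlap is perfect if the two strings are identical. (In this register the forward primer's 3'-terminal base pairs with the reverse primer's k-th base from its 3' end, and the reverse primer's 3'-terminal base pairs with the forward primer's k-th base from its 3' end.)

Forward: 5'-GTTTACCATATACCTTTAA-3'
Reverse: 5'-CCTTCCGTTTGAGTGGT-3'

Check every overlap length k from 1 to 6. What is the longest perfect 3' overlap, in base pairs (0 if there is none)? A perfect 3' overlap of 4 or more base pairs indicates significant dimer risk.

Last 6 bases (5'→3') — forward …CTTTAA, reverse …AGTGGT.
Reverse complement of the reverse primer's last 6 bases: ACCACT; its first k bases are the reverse complement of the reverse primer's last k bases, so a perfect k-base overlap needs the forward primer's last k bases to equal them.
Comparing (forward last k vs required): k=1: A vs A ✓; k=2: AA vs AC ✗; k=3: TAA vs ACC ✗; k=4: TTAA vs ACCA ✗; k=5: TTTAA vs ACCAC ✗; k=6: CTTTAA vs ACCACT ✗.
Only k = 1 is perfect, so the longest perfect 3' overlap is 1.

Longest perfect overlap: 1 complementary base pair; below the dimer-risk threshold (threshold 4).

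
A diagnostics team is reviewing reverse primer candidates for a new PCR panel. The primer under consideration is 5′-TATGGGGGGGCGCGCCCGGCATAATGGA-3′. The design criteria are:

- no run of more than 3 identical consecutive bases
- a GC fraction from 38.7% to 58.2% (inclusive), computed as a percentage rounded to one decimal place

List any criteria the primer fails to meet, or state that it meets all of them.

Base counts: A=5, T=4, G=13, C=6 (length 28).
homopolymer run: longest run = 7, exceeds 3 ✗
GC content: GC 19/28 = 67.9%, outside 38.7–58.2% ✗

Fails: homopolymer run, GC content.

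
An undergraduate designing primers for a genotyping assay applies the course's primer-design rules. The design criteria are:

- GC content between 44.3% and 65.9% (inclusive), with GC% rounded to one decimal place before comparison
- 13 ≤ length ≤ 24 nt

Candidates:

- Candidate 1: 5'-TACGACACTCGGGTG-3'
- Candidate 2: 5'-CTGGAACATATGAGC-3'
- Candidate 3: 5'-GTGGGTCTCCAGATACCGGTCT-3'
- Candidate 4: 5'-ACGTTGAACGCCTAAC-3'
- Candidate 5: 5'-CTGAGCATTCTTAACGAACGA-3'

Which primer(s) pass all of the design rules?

Candidate 1, Candidate 2, Candidate 3 and Candidate 4.

Candidate 1 (15 nt, A=3 T=3 G=5 C=4): GC 9/15 = 60.0% ✓; length 15 ✓ — passes.
Candidate 2 (15 nt, A=5 T=3 G=4 C=3): GC 7/15 = 46.7% ✓; length 15 ✓ — passes.
Candidate 3 (22 nt, A=3 T=6 G=7 C=6): GC 13/22 = 59.1% ✓; length 22 ✓ — passes.
Candidate 4 (16 nt, A=5 T=3 G=3 C=5): GC 8/16 = 50.0% ✓; length 16 ✓ — passes.
Candidate 5 (21 nt, A=7 T=5 G=4 C=5): GC 9/21 = 42.9%, outside 44.3–65.9% ✗; length 21 ✓ — fails.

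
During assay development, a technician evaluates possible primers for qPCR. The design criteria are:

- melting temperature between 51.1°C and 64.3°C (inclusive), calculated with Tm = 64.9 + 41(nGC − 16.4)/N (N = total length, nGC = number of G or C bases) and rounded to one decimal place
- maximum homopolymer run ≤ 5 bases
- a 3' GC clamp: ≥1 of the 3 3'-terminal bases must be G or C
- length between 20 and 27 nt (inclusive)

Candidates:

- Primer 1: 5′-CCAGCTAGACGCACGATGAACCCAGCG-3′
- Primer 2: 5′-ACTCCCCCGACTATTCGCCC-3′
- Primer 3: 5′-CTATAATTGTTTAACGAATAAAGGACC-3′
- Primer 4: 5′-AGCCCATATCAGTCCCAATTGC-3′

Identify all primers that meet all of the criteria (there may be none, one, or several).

Primer 1 (27 nt, A=8 T=2 G=7 C=10): Tm = 64.9 + 41·(17 − 16.4)/27 = 65.8°C, outside 51.1–64.3°C ✗; longest run = 3 ✓; 3' end GCG has 3 G/C ✓; length 27 ✓ — fails.
Primer 2 (20 nt, A=3 T=4 G=2 C=11): Tm = 64.9 + 41·(13 − 16.4)/20 = 57.9°C ✓; longest run = 5 ✓; 3' end CCC has 3 G/C ✓; length 20 ✓ — passes.
Primer 3 (27 nt, A=11 T=8 G=4 C=4): Tm = 64.9 + 41·(8 − 16.4)/27 = 52.1°C ✓; longest run = 3 ✓; 3' end ACC has 2 G/C ✓; length 27 ✓ — passes.
Primer 4 (22 nt, A=6 T=5 G=3 C=8): Tm = 64.9 + 41·(11 − 16.4)/22 = 54.8°C ✓; longest run = 3 ✓; 3' end TGC has 2 G/C ✓; length 22 ✓ — passes.

Primer 2, Primer 3 and Primer 4.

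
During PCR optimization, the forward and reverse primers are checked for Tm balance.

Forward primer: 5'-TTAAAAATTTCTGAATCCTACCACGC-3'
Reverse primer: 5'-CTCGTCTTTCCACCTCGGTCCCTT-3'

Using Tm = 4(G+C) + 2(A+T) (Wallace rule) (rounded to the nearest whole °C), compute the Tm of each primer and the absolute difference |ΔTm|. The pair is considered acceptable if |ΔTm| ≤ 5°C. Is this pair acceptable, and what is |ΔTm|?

Forward: A=9 T=8 G=2 C=7 → Tm = 2·17 + 4·9 = 70°C.
Reverse: A=1 T=9 G=3 C=11 → Tm = 2·10 + 4·14 = 76°C.
|ΔTm| = |70 − 76| = 6°C, > 5°C.

|ΔTm| = 6°C; the pair is not acceptable.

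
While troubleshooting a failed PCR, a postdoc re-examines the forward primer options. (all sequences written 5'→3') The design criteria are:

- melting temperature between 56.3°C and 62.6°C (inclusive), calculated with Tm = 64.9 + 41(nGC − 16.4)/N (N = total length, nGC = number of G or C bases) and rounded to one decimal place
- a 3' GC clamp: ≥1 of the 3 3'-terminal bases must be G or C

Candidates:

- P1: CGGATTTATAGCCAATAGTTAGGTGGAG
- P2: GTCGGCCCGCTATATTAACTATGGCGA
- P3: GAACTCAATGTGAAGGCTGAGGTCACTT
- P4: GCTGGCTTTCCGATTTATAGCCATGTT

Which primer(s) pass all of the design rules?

P1 (28 nt, A=8 T=8 G=9 C=3): Tm = 64.9 + 41·(12 − 16.4)/28 = 58.5°C ✓; 3' end GAG has 2 G/C ✓ — passes.
P2 (27 nt, A=6 T=7 G=7 C=7): Tm = 64.9 + 41·(14 − 16.4)/27 = 61.3°C ✓; 3' end CGA has 2 G/C ✓ — passes.
P3 (28 nt, A=8 T=7 G=8 C=5): Tm = 64.9 + 41·(13 − 16.4)/28 = 59.9°C ✓; 3' end CTT has 1 G/C ✓ — passes.
P4 (27 nt, A=4 T=11 G=6 C=6): Tm = 64.9 + 41·(12 − 16.4)/27 = 58.2°C ✓; 3' end GTT has 1 G/C ✓ — passes.

P1, P2, P3 and P4.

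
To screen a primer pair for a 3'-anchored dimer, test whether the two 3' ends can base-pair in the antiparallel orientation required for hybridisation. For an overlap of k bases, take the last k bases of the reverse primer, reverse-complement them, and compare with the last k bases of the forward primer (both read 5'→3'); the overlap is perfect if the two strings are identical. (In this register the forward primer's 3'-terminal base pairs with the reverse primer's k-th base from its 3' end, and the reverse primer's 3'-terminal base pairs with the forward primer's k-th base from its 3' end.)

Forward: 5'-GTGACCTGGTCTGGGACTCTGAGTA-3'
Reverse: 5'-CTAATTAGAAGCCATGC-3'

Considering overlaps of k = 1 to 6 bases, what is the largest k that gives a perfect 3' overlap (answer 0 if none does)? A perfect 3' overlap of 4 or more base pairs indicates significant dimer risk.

Longest perfect overlap: 0 complementary base pairs; below the dimer-risk threshold (threshold 4).

Last 6 bases (5'→3') — forward …TGAGTA, reverse …CCATGC.
Reverse complement of the reverse primer's last 6 bases: GCATGG; its first k bases are the reverse complement of the reverse primer's last k bases, so a perfect k-base overlap needs the forward primer's last k bases to equal them.
Comparing (forward last k vs required): k=1: A vs G ✗; k=2: TA vs GC ✗; k=3: GTA vs GCA ✗; k=4: AGTA vs GCAT ✗; k=5: GAGTA vs GCATG ✗; k=6: TGAGTA vs GCATGG ✗.
No overlap length from 1 to 6 is perfect, so the longest perfect 3' overlap is 0.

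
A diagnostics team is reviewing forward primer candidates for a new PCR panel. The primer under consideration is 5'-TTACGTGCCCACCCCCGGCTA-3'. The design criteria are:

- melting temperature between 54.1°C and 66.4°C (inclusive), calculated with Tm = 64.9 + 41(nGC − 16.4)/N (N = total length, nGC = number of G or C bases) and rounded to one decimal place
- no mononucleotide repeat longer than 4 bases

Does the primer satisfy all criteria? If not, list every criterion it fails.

Base counts: A=3, T=4, G=4, C=10 (length 21).
Tm: Tm = 64.9 + 41·(14 − 16.4)/21 = 60.2°C ✓
homopolymer run: longest run = 5, exceeds 4 ✗

Fails: homopolymer run.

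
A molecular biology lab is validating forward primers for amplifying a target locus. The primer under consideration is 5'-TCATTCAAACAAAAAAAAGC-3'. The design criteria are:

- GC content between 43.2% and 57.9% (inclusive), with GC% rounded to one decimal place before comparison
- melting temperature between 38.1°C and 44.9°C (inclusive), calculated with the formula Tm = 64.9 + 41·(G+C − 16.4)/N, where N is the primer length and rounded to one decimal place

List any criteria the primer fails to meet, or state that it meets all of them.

Base counts: A=12, T=3, G=1, C=4 (length 20).
GC content: GC 5/20 = 25.0%, outside 43.2–57.9% ✗
Tm: Tm = 64.9 + 41·(5 − 16.4)/20 = 41.5°C ✓

Fails: GC content.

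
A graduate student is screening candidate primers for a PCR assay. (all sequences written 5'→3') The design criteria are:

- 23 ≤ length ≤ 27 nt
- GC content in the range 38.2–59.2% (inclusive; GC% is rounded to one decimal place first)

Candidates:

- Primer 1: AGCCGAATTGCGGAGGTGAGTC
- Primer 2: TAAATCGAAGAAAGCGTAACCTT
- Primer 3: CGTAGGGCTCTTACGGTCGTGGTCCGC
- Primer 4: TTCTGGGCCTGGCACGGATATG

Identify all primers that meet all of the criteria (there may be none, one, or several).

Primer 1 (22 nt, A=5 T=4 G=9 C=4): length 22, outside 23–27 ✗; GC 13/22 = 59.1% ✓ — fails.
Primer 2 (23 nt, A=10 T=5 G=4 C=4): length 23 ✓; GC 8/23 = 34.8%, outside 38.2–59.2% ✗ — fails.
Primer 3 (27 nt, A=2 T=7 G=10 C=8): length 27 ✓; GC 18/27 = 66.7%, outside 38.2–59.2% ✗ — fails.
Primer 4 (22 nt, A=3 T=6 G=8 C=5): length 22, outside 23–27 ✗; GC 13/22 = 59.1% ✓ — fails.

None of the candidates satisfy all criteria.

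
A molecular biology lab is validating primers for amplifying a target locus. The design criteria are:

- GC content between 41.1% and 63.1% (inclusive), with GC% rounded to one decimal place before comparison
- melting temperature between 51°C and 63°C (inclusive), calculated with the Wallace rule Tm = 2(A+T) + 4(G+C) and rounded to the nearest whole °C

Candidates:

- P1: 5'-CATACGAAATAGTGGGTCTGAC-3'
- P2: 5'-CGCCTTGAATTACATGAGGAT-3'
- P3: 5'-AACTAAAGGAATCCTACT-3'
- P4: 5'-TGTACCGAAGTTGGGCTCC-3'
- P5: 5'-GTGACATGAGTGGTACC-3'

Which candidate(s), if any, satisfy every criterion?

P1 (22 nt, A=7 T=5 G=6 C=4): GC 10/22 = 45.5% ✓; Tm = 2·12 + 4·10 = 64°C, outside 51–63°C ✗ — fails.
P2 (21 nt, A=6 T=6 G=5 C=4): GC 9/21 = 42.9% ✓; Tm = 2·12 + 4·9 = 60°C ✓ — passes.
P3 (18 nt, A=8 T=4 G=2 C=4): GC 6/18 = 33.3%, outside 41.1–63.1% ✗; Tm = 2·12 + 4·6 = 48°C, outside 51–63°C ✗ — fails.
P4 (19 nt, A=3 T=5 G=6 C=5): GC 11/19 = 57.9% ✓; Tm = 2·8 + 4·11 = 60°C ✓ — passes.
P5 (17 nt, A=4 T=4 G=6 C=3): GC 9/17 = 52.9% ✓; Tm = 2·8 + 4·9 = 52°C ✓ — passes.

P2, P4 and P5.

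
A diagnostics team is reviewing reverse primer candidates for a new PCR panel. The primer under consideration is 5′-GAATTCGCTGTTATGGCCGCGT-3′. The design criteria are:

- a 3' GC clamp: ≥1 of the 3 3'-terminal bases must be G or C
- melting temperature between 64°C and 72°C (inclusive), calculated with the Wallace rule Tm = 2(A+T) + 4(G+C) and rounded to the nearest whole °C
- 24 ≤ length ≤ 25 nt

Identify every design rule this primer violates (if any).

Fails: length.

Base counts: A=3, T=7, G=7, C=5 (length 22).
GC clamp: 3' end CGT has 2 G/C ✓
Tm: Tm = 2·10 + 4·12 = 68°C ✓
length: length 22, outside 24–25 ✗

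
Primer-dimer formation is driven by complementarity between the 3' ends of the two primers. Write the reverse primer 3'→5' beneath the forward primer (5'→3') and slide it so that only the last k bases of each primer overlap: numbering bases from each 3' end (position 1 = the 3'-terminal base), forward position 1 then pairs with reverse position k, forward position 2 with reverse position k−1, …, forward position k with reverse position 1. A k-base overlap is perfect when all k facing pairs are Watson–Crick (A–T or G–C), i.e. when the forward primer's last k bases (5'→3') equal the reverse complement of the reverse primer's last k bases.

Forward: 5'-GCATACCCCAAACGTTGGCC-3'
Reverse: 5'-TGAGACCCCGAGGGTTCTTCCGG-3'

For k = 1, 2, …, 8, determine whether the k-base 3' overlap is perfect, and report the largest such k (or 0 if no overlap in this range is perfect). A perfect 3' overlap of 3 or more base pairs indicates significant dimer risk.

Longest perfect overlap: 2 complementary base pairs; below the dimer-risk threshold (threshold 3).

Last 8 bases (5'→3') — forward …CGTTGGCC, reverse …TCTTCCGG.
Reverse complement of the reverse primer's last 8 bases: CCGGAAGA; its first k bases are the reverse complement of the reverse primer's last k bases, so a perfect k-base overlap needs the forward primer's last k bases to equal them.
Comparing (forward last k vs required): k=1: C vs C ✓; k=2: CC vs CC ✓; k=3: GCC vs CCG ✗; k=4: GGCC vs CCGG ✗; k=5: TGGCC vs CCGGA ✗; k=6: TTGGCC vs CCGGAA ✗; k=7: GTTGGCC vs CCGGAAG ✗; k=8: CGTTGGCC vs CCGGAAGA ✗.
Perfect overlaps at k = 1, 2; the largest is 2.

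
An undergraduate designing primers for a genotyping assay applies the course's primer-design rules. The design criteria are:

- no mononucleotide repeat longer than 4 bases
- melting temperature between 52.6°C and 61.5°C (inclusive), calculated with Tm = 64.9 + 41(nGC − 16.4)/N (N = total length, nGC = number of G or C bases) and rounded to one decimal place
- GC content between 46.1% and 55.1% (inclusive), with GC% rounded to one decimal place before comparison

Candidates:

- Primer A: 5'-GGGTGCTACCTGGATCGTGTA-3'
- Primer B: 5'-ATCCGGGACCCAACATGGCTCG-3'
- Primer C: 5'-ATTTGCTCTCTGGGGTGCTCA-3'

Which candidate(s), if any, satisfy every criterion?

Primer C only.

Primer A (21 nt, A=3 T=6 G=8 C=4): longest run = 3 ✓; Tm = 64.9 + 41·(12 − 16.4)/21 = 56.3°C ✓; GC 12/21 = 57.1%, outside 46.1–55.1% ✗ — fails.
Primer B (22 nt, A=5 T=3 G=6 C=8): longest run = 3 ✓; Tm = 64.9 + 41·(14 − 16.4)/22 = 60.4°C ✓; GC 14/22 = 63.6%, outside 46.1–55.1% ✗ — fails.
Primer C (21 nt, A=2 T=8 G=6 C=5): longest run = 4 ✓; Tm = 64.9 + 41·(11 − 16.4)/21 = 54.4°C ✓; GC 11/21 = 52.4% ✓ — passes.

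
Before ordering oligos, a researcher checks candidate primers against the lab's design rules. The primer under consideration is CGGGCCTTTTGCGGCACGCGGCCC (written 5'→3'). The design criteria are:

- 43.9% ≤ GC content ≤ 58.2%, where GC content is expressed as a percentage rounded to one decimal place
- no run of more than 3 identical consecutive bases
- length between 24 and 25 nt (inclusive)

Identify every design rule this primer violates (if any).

Fails: GC content, homopolymer run.

Base counts: A=1, T=4, G=9, C=10 (length 24).
GC content: GC 19/24 = 79.2%, outside 43.9–58.2% ✗
homopolymer run: longest run = 4, exceeds 3 ✗
length: length 24 ✓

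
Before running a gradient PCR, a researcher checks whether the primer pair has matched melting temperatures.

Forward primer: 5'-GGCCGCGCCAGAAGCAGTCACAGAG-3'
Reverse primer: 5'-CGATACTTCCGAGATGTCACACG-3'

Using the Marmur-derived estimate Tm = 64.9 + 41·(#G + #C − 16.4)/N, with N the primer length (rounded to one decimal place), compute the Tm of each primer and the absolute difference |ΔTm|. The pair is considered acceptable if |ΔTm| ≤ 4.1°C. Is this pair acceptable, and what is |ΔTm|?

Forward: G+C = 17, N = 25 → Tm = 64.9 + 41·(17 − 16.4)/25 = 65.9°C.
Reverse: G+C = 12, N = 23 → Tm = 64.9 + 41·(12 − 16.4)/23 = 57.1°C.
|ΔTm| = |65.9 − 57.1| = 8.8°C, > 4.1°C.

|ΔTm| = 8.8°C; the pair is not acceptable.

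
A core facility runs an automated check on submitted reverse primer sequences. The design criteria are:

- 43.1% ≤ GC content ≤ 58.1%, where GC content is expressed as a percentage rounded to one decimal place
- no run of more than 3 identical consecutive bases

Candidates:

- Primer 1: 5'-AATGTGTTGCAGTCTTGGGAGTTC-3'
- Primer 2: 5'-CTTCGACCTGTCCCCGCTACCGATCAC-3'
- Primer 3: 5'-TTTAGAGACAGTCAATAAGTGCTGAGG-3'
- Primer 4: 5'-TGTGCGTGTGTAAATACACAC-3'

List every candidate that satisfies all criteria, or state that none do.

Primer 1 only.

Primer 1 (24 nt, A=4 T=9 G=8 C=3): GC 11/24 = 45.8% ✓; longest run = 3 ✓ — passes.
Primer 2 (27 nt, A=4 T=6 G=4 C=13): GC 17/27 = 63.0%, outside 43.1–58.1% ✗; longest run = 4, exceeds 3 ✗ — fails.
Primer 3 (27 nt, A=9 T=7 G=8 C=3): GC 11/27 = 40.7%, outside 43.1–58.1% ✗; longest run = 3 ✓ — fails.
Primer 4 (21 nt, A=6 T=6 G=5 C=4): GC 9/21 = 42.9%, outside 43.1–58.1% ✗; longest run = 3 ✓ — fails.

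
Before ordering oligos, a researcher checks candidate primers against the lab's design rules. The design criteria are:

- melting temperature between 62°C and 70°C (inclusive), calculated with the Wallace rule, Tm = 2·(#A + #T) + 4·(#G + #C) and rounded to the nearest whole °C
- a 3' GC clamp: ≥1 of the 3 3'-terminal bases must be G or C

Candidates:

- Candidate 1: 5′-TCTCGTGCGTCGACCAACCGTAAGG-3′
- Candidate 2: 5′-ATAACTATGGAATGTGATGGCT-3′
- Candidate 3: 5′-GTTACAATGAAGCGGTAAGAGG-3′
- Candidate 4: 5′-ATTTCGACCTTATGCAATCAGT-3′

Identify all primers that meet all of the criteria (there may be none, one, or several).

Candidate 1 (25 nt, A=5 T=5 G=7 C=8): Tm = 2·10 + 4·15 = 80°C, outside 62–70°C ✗; 3' end AGG has 2 G/C ✓ — fails.
Candidate 2 (22 nt, A=7 T=7 G=6 C=2): Tm = 2·14 + 4·8 = 60°C, outside 62–70°C ✗; 3' end GCT has 2 G/C ✓ — fails.
Candidate 3 (22 nt, A=8 T=4 G=8 C=2): Tm = 2·12 + 4·10 = 64°C ✓; 3' end AGG has 2 G/C ✓ — passes.
Candidate 4 (22 nt, A=6 T=8 G=3 C=5): Tm = 2·14 + 4·8 = 60°C, outside 62–70°C ✗; 3' end AGT has 1 G/C ✓ — fails.

Candidate 3 only.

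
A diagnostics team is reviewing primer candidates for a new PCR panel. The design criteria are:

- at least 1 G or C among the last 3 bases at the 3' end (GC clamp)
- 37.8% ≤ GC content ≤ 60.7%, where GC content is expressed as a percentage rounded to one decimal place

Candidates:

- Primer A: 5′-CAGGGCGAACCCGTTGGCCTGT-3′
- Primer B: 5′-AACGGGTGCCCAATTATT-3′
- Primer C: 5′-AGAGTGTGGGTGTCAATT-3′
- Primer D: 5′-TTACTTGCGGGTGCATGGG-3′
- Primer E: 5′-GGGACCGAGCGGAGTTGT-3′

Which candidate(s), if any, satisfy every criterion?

Primer D only.

Primer A (22 nt, A=3 T=4 G=8 C=7): 3' end TGT has 1 G/C ✓; GC 15/22 = 68.2%, outside 37.8–60.7% ✗ — fails.
Primer B (18 nt, A=5 T=5 G=4 C=4): 3' end ATT has 0 G/C, need ≥1 ✗; GC 8/18 = 44.4% ✓ — fails.
Primer C (18 nt, A=4 T=6 G=7 C=1): 3' end ATT has 0 G/C, need ≥1 ✗; GC 8/18 = 44.4% ✓ — fails.
Primer D (19 nt, A=2 T=6 G=8 C=3): 3' end GGG has 3 G/C ✓; GC 11/19 = 57.9% ✓ — passes.
Primer E (18 nt, A=3 T=3 G=9 C=3): 3' end TGT has 1 G/C ✓; GC 12/18 = 66.7%, outside 37.8–60.7% ✗ — fails.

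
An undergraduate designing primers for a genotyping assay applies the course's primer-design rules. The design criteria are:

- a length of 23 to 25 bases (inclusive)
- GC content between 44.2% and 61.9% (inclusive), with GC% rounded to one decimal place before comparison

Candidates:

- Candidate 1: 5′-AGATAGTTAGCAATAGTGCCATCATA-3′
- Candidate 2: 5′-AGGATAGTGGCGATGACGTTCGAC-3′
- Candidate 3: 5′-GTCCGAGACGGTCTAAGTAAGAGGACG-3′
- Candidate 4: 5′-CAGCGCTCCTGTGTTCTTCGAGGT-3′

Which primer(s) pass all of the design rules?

Candidate 2 and Candidate 4.

Candidate 1 (26 nt, A=10 T=7 G=5 C=4): length 26, outside 23–25 ✗; GC 9/26 = 34.6%, outside 44.2–61.9% ✗ — fails.
Candidate 2 (24 nt, A=6 T=5 G=9 C=4): length 24 ✓; GC 13/24 = 54.2% ✓ — passes.
Candidate 3 (27 nt, A=8 T=4 G=10 C=5): length 27, outside 23–25 ✗; GC 15/27 = 55.6% ✓ — fails.
Candidate 4 (24 nt, A=2 T=8 G=7 C=7): length 24 ✓; GC 14/24 = 58.3% ✓ — passes.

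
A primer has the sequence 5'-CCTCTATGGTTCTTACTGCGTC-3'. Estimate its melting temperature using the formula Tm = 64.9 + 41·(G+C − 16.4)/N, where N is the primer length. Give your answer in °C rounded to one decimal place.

Base counts: A=2, T=9, G=4, C=7; G+C = 11, N = 22.
Tm = 64.9 + 41·(11 − 16.4)/22 = 64.9 + -221.40/22 = 54.8°C.

54.8°C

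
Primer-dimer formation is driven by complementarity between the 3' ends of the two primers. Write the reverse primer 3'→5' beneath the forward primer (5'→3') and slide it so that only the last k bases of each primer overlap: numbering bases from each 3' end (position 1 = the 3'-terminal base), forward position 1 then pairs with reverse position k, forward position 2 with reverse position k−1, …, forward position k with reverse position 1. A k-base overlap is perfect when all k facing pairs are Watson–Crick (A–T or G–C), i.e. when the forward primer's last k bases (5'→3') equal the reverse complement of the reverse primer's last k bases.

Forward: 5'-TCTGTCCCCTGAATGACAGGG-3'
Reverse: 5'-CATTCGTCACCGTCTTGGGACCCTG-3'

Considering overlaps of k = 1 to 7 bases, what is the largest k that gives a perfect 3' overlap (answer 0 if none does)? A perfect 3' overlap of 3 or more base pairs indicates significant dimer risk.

Last 7 bases (5'→3') — forward …GACAGGG, reverse …GACCCTG.
Reverse complement of the reverse primer's last 7 bases: CAGGGTC; its first k bases are the reverse complement of the reverse primer's last k bases, so a perfect k-base overlap needs the forward primer's last k bases to equal them.
Comparing (forward last k vs required): k=1: G vs C ✗; k=2: GG vs CA ✗; k=3: GGG vs CAG ✗; k=4: AGGG vs CAGG ✗; k=5: CAGGG vs CAGGG ✓; k=6: ACAGGG vs CAGGGT ✗; k=7: GACAGGG vs CAGGGTC ✗.
Only k = 5 is perfect, so the longest perfect 3' overlap is 5.

Longest perfect overlap: 5 complementary base pairs; significant dimer risk (threshold 3).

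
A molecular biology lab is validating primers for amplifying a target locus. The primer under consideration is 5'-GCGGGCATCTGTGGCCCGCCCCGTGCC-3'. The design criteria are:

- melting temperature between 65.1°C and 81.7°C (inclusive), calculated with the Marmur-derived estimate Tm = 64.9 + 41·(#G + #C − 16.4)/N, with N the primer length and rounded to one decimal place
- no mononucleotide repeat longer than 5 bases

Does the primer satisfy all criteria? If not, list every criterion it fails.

Meets all criteria.

Base counts: A=1, T=4, G=10, C=12 (length 27).
Tm: Tm = 64.9 + 41·(22 − 16.4)/27 = 73.4°C ✓
homopolymer run: longest run = 4 ✓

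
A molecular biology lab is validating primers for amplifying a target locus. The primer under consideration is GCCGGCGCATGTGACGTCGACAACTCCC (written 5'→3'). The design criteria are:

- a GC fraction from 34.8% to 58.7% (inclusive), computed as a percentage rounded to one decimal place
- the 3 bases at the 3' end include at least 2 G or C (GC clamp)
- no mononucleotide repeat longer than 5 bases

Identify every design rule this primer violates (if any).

Base counts: A=5, T=4, G=8, C=11 (length 28).
GC content: GC 19/28 = 67.9%, outside 34.8–58.7% ✗
GC clamp: 3' end CCC has 3 G/C ✓
homopolymer run: longest run = 3 ✓

Fails: GC content.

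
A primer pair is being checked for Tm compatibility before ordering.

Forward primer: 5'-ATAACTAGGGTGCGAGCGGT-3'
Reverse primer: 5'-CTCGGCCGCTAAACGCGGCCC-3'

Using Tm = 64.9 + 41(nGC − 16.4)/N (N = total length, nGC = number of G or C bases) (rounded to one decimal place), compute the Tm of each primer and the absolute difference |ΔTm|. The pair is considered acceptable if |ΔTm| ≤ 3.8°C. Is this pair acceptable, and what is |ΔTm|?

Forward: G+C = 11, N = 20 → Tm = 64.9 + 41·(11 − 16.4)/20 = 53.8°C.
Reverse: G+C = 16, N = 21 → Tm = 64.9 + 41·(16 − 16.4)/21 = 64.1°C.
|ΔTm| = |53.8 − 64.1| = 10.3°C, > 3.8°C.

|ΔTm| = 10.3°C; the pair is not acceptable.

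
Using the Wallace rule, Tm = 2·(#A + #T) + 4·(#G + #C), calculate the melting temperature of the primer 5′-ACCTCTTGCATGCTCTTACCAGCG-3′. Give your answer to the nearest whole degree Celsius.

74°C

Base counts: A=4, T=7, G=4, C=9 (length 24).
Tm = 2·(4+7) + 4·(4+9) = 2·11 + 4·13 = 22 + 52 = 74°C.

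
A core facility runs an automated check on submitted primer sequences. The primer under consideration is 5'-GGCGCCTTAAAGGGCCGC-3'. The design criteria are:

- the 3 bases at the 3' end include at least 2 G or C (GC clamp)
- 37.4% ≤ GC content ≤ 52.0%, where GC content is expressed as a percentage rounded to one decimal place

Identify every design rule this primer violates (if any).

Fails: GC content.

Base counts: A=3, T=2, G=7, C=6 (length 18).
GC clamp: 3' end CGC has 3 G/C ✓
GC content: GC 13/18 = 72.2%, outside 37.4–52.0% ✗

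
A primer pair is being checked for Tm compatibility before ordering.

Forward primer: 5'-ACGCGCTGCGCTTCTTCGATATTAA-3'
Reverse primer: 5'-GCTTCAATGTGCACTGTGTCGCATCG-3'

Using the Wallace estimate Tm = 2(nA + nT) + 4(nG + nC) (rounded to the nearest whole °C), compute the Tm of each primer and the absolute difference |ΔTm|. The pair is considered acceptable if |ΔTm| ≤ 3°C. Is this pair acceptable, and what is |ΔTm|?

|ΔTm| = 6°C; the pair is not acceptable.

Forward: A=5 T=8 G=5 C=7 → Tm = 2·13 + 4·12 = 74°C.
Reverse: A=4 T=8 G=7 C=7 → Tm = 2·12 + 4·14 = 80°C.
|ΔTm| = |74 − 80| = 6°C, > 3°C.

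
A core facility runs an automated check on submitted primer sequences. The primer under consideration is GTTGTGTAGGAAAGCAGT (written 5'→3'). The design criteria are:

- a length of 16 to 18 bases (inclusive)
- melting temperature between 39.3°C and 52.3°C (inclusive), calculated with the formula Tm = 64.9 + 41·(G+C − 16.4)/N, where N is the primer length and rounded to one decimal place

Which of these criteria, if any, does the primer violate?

Meets all criteria.

Base counts: A=5, T=5, G=7, C=1 (length 18).
length: length 18 ✓
Tm: Tm = 64.9 + 41·(8 − 16.4)/18 = 45.8°C ✓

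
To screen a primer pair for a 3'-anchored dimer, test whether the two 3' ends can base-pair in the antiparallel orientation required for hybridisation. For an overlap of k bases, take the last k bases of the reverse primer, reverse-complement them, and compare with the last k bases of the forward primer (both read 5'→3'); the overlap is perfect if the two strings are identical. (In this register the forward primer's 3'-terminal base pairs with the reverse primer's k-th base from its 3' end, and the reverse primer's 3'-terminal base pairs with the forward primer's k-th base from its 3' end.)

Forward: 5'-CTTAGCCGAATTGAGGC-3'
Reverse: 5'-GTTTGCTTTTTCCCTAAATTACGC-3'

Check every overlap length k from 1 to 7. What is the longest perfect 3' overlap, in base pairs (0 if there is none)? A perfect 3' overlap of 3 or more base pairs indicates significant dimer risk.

Last 7 bases (5'→3') — forward …TTGAGGC, reverse …ATTACGC.
Reverse complement of the reverse primer's last 7 bases: GCGTAAT; its first k bases are the reverse complement of the reverse primer's last k bases, so a perfect k-base overlap needs the forward primer's last k bases to equal them.
Comparing (forward last k vs required): k=1: C vs G ✗; k=2: GC vs GC ✓; k=3: GGC vs GCG ✗; k=4: AGGC vs GCGT ✗; k=5: GAGGC vs GCGTA ✗; k=6: TGAGGC vs GCGTAA ✗; k=7: TTGAGGC vs GCGTAAT ✗.
Only k = 2 is perfect, so the longest perfect 3' overlap is 2.

Longest perfect overlap: 2 complementary base pairs; below the dimer-risk threshold (threshold 3).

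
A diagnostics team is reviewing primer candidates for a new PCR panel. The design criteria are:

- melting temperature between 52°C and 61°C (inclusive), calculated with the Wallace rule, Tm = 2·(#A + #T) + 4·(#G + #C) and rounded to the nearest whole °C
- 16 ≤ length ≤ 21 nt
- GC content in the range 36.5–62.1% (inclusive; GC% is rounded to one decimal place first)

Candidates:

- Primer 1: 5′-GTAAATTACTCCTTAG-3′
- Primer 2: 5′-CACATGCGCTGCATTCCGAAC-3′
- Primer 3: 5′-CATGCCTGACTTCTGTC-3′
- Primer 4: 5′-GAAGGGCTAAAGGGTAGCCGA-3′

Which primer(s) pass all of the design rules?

Primer 3 only.

Primer 1 (16 nt, A=5 T=6 G=2 C=3): Tm = 2·11 + 4·5 = 42°C, outside 52–61°C ✗; length 16 ✓; GC 5/16 = 31.3%, outside 36.5–62.1% ✗ — fails.
Primer 2 (21 nt, A=5 T=4 G=4 C=8): Tm = 2·9 + 4·12 = 66°C, outside 52–61°C ✗; length 21 ✓; GC 12/21 = 57.1% ✓ — fails.
Primer 3 (17 nt, A=2 T=6 G=3 C=6): Tm = 2·8 + 4·9 = 52°C ✓; length 17 ✓; GC 9/17 = 52.9% ✓ — passes.
Primer 4 (21 nt, A=7 T=2 G=9 C=3): Tm = 2·9 + 4·12 = 66°C, outside 52–61°C ✗; length 21 ✓; GC 12/21 = 57.1% ✓ — fails.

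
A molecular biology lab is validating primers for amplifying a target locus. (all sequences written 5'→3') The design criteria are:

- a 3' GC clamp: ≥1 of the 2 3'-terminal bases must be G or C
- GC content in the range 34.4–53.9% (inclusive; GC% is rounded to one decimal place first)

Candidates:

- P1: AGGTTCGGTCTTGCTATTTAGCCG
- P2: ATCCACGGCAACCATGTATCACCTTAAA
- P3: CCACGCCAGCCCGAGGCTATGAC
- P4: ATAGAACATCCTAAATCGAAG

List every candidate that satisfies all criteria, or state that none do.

P1 (24 nt, A=3 T=9 G=7 C=5): 3' end CG has 2 G/C ✓; GC 12/24 = 50.0% ✓ — passes.
P2 (28 nt, A=10 T=6 G=3 C=9): 3' end AA has 0 G/C, need ≥1 ✗; GC 12/28 = 42.9% ✓ — fails.
P3 (23 nt, A=5 T=2 G=6 C=10): 3' end AC has 1 G/C ✓; GC 16/23 = 69.6%, outside 34.4–53.9% ✗ — fails.
P4 (21 nt, A=10 T=4 G=3 C=4): 3' end AG has 1 G/C ✓; GC 7/21 = 33.3%, outside 34.4–53.9% ✗ — fails.

P1 only.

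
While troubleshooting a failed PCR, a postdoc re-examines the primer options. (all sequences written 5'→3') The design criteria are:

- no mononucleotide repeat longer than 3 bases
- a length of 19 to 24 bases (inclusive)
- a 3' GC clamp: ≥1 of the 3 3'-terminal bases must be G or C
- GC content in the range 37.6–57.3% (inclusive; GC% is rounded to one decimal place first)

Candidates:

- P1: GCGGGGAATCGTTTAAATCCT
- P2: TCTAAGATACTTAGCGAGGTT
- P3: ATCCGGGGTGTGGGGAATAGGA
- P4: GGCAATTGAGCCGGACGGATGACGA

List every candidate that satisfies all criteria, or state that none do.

P2 only.

P1 (21 nt, A=5 T=6 G=6 C=4): longest run = 4, exceeds 3 ✗; length 21 ✓; 3' end CCT has 2 G/C ✓; GC 10/21 = 47.6% ✓ — fails.
P2 (21 nt, A=6 T=7 G=5 C=3): longest run = 2 ✓; length 21 ✓; 3' end GTT has 1 G/C ✓; GC 8/21 = 38.1% ✓ — passes.
P3 (22 nt, A=5 T=4 G=11 C=2): longest run = 4, exceeds 3 ✗; length 22 ✓; 3' end GGA has 2 G/C ✓; GC 13/22 = 59.1%, outside 37.6–57.3% ✗ — fails.
P4 (25 nt, A=7 T=3 G=10 C=5): longest run = 2 ✓; length 25, outside 19–24 ✗; 3' end CGA has 2 G/C ✓; GC 15/25 = 60.0%, outside 37.6–57.3% ✗ — fails.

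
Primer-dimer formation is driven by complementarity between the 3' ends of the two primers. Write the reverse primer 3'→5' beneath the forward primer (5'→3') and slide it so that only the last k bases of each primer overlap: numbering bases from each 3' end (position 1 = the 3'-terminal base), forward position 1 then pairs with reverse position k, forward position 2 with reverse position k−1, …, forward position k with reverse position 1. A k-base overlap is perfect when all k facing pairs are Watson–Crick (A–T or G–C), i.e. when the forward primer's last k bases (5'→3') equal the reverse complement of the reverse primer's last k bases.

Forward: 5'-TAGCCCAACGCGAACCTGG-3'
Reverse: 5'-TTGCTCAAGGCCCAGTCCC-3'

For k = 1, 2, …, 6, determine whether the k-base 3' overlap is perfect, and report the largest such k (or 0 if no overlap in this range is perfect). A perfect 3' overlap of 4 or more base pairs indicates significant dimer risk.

Longest perfect overlap: 2 complementary base pairs; below the dimer-risk threshold (threshold 4).

Last 6 bases (5'→3') — forward …ACCTGG, reverse …AGTCCC.
Reverse complement of the reverse primer's last 6 bases: GGGACT; its first k bases are the reverse complement of the reverse primer's last k bases, so a perfect k-base overlap needs the forward primer's last k bases to equal them.
Comparing (forward last k vs required): k=1: G vs G ✓; k=2: GG vs GG ✓; k=3: TGG vs GGG ✗; k=4: CTGG vs GGGA ✗; k=5: CCTGG vs GGGAC ✗; k=6: ACCTGG vs GGGACT ✗.
Perfect overlaps at k = 1, 2; the largest is 2.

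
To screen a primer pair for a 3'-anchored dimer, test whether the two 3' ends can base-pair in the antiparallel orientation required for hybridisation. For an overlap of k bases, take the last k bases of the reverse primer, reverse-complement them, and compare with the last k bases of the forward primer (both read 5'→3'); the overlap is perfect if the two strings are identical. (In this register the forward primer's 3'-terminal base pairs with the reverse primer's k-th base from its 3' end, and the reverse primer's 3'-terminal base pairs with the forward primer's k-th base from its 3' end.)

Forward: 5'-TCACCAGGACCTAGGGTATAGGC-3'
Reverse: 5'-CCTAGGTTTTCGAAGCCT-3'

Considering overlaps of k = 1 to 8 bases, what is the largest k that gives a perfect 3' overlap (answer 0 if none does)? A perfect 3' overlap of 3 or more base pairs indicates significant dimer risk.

Longest perfect overlap: 4 complementary base pairs; significant dimer risk (threshold 3).

Last 8 bases (5'→3') — forward …GTATAGGC, reverse …CGAAGCCT.
Reverse complement of the reverse primer's last 8 bases: AGGCTTCG; its first k bases are the reverse complement of the reverse primer's last k bases, so a perfect k-base overlap needs the forward primer's last k bases to equal them.
Comparing (forward last k vs required): k=1: C vs A ✗; k=2: GC vs AG ✗; k=3: GGC vs AGG ✗; k=4: AGGC vs AGGC ✓; k=5: TAGGC vs AGGCT ✗; k=6: ATAGGC vs AGGCTT ✗; k=7: TATAGGC vs AGGCTTC ✗; k=8: GTATAGGC vs AGGCTTCG ✗.
Only k = 4 is perfect, so the longest perfect 3' overlap is 4.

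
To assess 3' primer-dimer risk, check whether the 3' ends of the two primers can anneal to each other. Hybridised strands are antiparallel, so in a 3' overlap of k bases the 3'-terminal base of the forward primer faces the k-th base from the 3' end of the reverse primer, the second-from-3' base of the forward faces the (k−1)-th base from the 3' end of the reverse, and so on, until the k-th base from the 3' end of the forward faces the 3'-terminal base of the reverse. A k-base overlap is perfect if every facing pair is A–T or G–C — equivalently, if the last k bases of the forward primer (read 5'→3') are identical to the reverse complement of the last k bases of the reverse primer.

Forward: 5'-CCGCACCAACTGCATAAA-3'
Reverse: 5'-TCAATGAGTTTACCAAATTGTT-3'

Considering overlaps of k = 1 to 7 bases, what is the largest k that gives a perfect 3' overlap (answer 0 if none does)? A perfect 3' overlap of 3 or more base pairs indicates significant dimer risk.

Longest perfect overlap: 2 complementary base pairs; below the dimer-risk threshold (threshold 3).

Last 7 bases (5'→3') — forward …GCATAAA, reverse …AATTGTT.
Reverse complement of the reverse primer's last 7 bases: AACAATT; its first k bases are the reverse complement of the reverse primer's last k bases, so a perfect k-base overlap needs the forward primer's last k bases to equal them.
Comparing (forward last k vs required): k=1: A vs A ✓; k=2: AA vs AA ✓; k=3: AAA vs AAC ✗; k=4: TAAA vs AACA ✗; k=5: ATAAA vs AACAA ✗; k=6: CATAAA vs AACAAT ✗; k=7: GCATAAA vs AACAATT ✗.
Perfect overlaps at k = 1, 2; the largest is 2.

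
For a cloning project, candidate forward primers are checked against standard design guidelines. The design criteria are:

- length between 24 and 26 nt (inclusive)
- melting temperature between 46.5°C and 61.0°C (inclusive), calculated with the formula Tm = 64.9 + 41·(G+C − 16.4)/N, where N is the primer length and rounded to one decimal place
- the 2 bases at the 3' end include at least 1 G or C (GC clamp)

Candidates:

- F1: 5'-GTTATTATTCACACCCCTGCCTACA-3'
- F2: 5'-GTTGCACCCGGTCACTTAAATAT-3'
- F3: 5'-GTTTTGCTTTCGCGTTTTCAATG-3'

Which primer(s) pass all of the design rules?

F1 (25 nt, A=6 T=8 G=2 C=9): length 25 ✓; Tm = 64.9 + 41·(11 − 16.4)/25 = 56.0°C ✓; 3' end CA has 1 G/C ✓ — passes.
F2 (23 nt, A=6 T=7 G=4 C=6): length 23, outside 24–26 ✗; Tm = 64.9 + 41·(10 − 16.4)/23 = 53.5°C ✓; 3' end AT has 0 G/C, need ≥1 ✗ — fails.
F3 (23 nt, A=2 T=12 G=5 C=4): length 23, outside 24–26 ✗; Tm = 64.9 + 41·(9 − 16.4)/23 = 51.7°C ✓; 3' end TG has 1 G/C ✓ — fails.

F1 only.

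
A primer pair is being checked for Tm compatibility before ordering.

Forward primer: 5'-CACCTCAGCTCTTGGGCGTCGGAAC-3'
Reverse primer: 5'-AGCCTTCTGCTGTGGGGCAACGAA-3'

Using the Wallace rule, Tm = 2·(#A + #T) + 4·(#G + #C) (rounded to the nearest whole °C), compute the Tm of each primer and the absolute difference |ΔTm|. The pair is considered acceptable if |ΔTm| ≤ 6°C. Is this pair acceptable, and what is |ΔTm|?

|ΔTm| = 6°C; the pair is acceptable.

Forward: A=4 T=5 G=7 C=9 → Tm = 2·9 + 4·16 = 82°C.
Reverse: A=5 T=5 G=8 C=6 → Tm = 2·10 + 4·14 = 76°C.
|ΔTm| = |82 − 76| = 6°C, ≤ 6°C.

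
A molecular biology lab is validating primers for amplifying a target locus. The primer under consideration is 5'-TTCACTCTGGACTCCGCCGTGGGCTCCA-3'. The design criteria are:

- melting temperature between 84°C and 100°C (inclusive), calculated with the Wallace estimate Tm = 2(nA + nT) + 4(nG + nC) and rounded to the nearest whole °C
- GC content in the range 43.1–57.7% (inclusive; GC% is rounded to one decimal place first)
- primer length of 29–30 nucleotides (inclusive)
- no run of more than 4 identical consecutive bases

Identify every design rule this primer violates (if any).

Base counts: A=3, T=7, G=7, C=11 (length 28).
Tm: Tm = 2·10 + 4·18 = 92°C ✓
GC content: GC 18/28 = 64.3%, outside 43.1–57.7% ✗
length: length 28, outside 29–30 ✗
homopolymer run: longest run = 3 ✓

Fails: GC content, length.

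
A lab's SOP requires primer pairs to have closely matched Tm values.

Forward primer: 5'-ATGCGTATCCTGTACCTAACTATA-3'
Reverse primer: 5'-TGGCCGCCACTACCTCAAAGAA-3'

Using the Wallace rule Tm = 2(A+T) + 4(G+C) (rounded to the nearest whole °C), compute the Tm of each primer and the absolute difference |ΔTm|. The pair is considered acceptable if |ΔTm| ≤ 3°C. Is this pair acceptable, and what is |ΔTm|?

Forward: A=7 T=8 G=3 C=6 → Tm = 2·15 + 4·9 = 66°C.
Reverse: A=7 T=3 G=4 C=8 → Tm = 2·10 + 4·12 = 68°C.
|ΔTm| = |66 − 68| = 2°C, ≤ 3°C.

|ΔTm| = 2°C; the pair is acceptable.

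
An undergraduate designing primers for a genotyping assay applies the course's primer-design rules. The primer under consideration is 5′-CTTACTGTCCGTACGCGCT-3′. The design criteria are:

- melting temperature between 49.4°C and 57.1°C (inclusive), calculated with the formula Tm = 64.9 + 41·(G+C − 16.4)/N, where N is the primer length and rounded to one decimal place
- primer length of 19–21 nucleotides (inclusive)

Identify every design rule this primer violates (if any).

Base counts: A=2, T=6, G=4, C=7 (length 19).
Tm: Tm = 64.9 + 41·(11 − 16.4)/19 = 53.2°C ✓
length: length 19 ✓

Meets all criteria.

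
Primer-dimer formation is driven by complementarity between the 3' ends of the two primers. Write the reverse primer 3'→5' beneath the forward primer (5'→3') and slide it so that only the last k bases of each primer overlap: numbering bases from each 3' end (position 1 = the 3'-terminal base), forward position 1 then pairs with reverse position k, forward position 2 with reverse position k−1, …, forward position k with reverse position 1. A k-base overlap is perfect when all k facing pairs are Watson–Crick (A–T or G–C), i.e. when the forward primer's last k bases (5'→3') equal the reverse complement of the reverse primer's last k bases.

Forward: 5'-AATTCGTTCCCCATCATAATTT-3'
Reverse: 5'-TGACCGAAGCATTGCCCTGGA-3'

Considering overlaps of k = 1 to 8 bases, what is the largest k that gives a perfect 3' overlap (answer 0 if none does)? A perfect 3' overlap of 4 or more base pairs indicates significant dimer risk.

Last 8 bases (5'→3') — forward …CATAATTT, reverse …GCCCTGGA.
Reverse complement of the reverse primer's last 8 bases: TCCAGGGC; its first k bases are the reverse complement of the reverse primer's last k bases, so a perfect k-base overlap needs the forward primer's last k bases to equal them.
Comparing (forward last k vs required): k=1: T vs T ✓; k=2: TT vs TC ✗; k=3: TTT vs TCC ✗; k=4: ATTT vs TCCA ✗; k=5: AATTT vs TCCAG ✗; k=6: TAATTT vs TCCAGG ✗; k=7: ATAATTT vs TCCAGGG ✗; k=8: CATAATTT vs TCCAGGGC ✗.
Only k = 1 is perfect, so the longest perfect 3' overlap is 1.

Longest perfect overlap: 1 complementary base pair; below the dimer-risk threshold (threshold 4).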